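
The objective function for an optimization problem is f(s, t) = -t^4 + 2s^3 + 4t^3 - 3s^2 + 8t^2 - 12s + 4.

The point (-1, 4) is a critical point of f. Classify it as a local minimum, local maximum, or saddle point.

The mixed partial ∂²f/∂s∂t is 0, so the Hessian at any point is diag(f_ss, f_tt) = diag(6(2s - 1), 4(-3t^2 + 6t + 4)).
At (-1, 4): H = diag(-18, -80).
Both eigenvalues are negative, so H is negative definite: a local maximum.

local maximum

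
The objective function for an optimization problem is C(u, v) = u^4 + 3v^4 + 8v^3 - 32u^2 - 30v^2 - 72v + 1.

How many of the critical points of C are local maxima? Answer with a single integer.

1

C separates as a function of u plus a function of v, so ∇C=0 decouples.
∂C/∂u = 4u(u - 4)(u + 4) = 0 at u ∈ {-4, 0, 4}; ∂C/∂v = 12(v - 2)(v + 1)(v + 3) = 0 at v ∈ {-3, -1, 2}.
The Hessian is diagonal: diag(C_uu, C_vv). Second derivatives: C_uu(-4)=128, C_uu(0)=-64, C_uu(4)=128; C_vv(-3)=120, C_vv(-1)=-72, C_vv(2)=180.
Local maxima occur where both diagonal entries negative: (0, -1). Count: 1.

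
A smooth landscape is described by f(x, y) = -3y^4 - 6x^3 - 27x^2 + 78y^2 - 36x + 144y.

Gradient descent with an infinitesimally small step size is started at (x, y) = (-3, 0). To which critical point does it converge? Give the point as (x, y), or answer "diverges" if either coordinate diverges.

(-2, -1)

f is separable, so gradient descent decouples: x follows -∂f/∂x, y follows -∂f/∂y.
∂f/∂x = -18(x + 1)(x + 2); at x=-3 this is -36, so x increases.
∂f/∂y = -12(y - 4)(y + 1)(y + 3); at y=0 this is 144, so y decreases.
x converges to its nearest critical value -2 (a local min of the x-part); y converges to -1. The iterate converges to (-2, -1).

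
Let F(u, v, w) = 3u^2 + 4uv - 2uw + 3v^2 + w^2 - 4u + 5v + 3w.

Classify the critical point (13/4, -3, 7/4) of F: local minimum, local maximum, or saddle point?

local minimum

The Hessian is constant: H = [[6, 4, -2], [4, 6, 0], [-2, 0, 2]].
Leading principal minors: Δ₁ = 6, Δ₂ = 20, Δ₃ = 16.
All leading minors are positive, so H is positive definite: a local minimum.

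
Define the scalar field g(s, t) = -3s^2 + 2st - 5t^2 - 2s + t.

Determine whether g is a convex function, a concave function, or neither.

concave

g is quadratic, so its Hessian is the constant matrix H = [[-6, 2], [2, -10]].
det(H) = 56, tr(H) = -16.
det(H) > 0 and tr(H) < 0, so H is negative definite everywhere: concave.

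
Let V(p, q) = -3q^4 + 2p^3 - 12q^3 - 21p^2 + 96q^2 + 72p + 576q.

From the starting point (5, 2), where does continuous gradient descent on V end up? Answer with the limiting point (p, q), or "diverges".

(4, -3)

V is separable, so gradient descent decouples: p follows -∂V/∂p, q follows -∂V/∂q.
∂V/∂p = 6(p - 4)(p - 3); at p=5 this is 12, so p decreases.
∂V/∂q = -12(q - 4)(q + 3)(q + 4); at q=2 this is 720, so q decreases.
p converges to its nearest critical value 4 (a local min of the p-part); q converges to -3. The iterate converges to (4, -3).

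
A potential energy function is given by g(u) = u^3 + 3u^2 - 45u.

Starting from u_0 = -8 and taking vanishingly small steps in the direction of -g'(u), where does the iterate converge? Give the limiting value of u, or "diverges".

g'(u) = 3(u - 3)(u + 5), so g'(-8) = 99.
Gradient descent moves in the -g' direction, i.e. u is decreasing.
There is no critical point below u=-8, and g' keeps the same sign, so the iterate runs off to −∞.

diverges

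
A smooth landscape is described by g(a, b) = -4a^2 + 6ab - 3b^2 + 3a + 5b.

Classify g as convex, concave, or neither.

g is quadratic, so its Hessian is the constant matrix H = [[-8, 6], [6, -6]].
det(H) = 12, tr(H) = -14.
det(H) > 0 and tr(H) < 0, so H is negative definite everywhere: concave.

concave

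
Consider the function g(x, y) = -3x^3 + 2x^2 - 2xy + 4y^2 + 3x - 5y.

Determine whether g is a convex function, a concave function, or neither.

The term -3x^3 is cubic, so the Hessian is not constant.
∂²g/∂x² = -18x + 4, which takes both signs as x varies (negative for sufficiently large x). A diagonal entry of the Hessian changing sign means the Hessian is neither positive- nor negative-semidefinite on all of R^2.

neither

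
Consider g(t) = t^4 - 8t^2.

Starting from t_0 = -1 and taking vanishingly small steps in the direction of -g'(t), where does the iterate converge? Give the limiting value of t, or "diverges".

g'(t) = 4t(t - 2)(t + 2), so g'(-1) = 12.
Gradient descent moves in the -g' direction, i.e. t is decreasing.
The nearest critical point in that direction is t = -2, where g'' = 32 > 0 (a local minimum). The iterate converges there.

-2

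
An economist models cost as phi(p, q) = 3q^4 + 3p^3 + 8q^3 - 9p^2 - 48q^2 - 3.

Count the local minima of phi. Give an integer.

phi separates as a function of p plus a function of q, so ∇phi=0 decouples.
∂phi/∂p = 9p(p - 2) = 0 at p ∈ {0, 2}; ∂phi/∂q = 12q(q - 2)(q + 4) = 0 at q ∈ {-4, 0, 2}.
The Hessian is diagonal: diag(phi_pp, phi_qq). Second derivatives: phi_pp(0)=-18, phi_pp(2)=18; phi_qq(-4)=288, phi_qq(0)=-96, phi_qq(2)=144.
Local minima occur where both diagonal entries positive: (2, -4), (2, 2). Count: 2.

2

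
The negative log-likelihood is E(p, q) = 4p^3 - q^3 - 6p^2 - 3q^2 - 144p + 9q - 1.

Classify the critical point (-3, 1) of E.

local maximum

The mixed partial ∂²E/∂p∂q is 0, so the Hessian at any point is diag(E_pp, E_qq) = diag(12(2p - 1), -6(q + 1)).
At (-3, 1): H = diag(-84, -12).
Both eigenvalues are negative, so H is negative definite: a local maximum.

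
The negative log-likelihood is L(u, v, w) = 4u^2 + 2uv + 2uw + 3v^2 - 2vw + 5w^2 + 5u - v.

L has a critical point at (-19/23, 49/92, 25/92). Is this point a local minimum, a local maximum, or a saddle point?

The Hessian is constant: H = [[8, 2, 2], [2, 6, -2], [2, -2, 10]].
Leading principal minors: Δ₁ = 8, Δ₂ = 44, Δ₃ = 368.
All leading minors are positive, so H is positive definite: a local minimum.

local minimum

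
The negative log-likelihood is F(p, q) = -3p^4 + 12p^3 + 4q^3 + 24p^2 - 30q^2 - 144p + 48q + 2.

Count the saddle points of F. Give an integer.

F separates as a function of p plus a function of q, so ∇F=0 decouples.
∂F/∂p = -12(p - 3)(p - 2)(p + 2) = 0 at p ∈ {-2, 2, 3}; ∂F/∂q = 12(q - 4)(q - 1) = 0 at q ∈ {1, 4}.
The Hessian is diagonal: diag(F_pp, F_qq). Second derivatives: F_pp(-2)=-240, F_pp(2)=48, F_pp(3)=-60; F_qq(1)=-36, F_qq(4)=36.
Saddle points occur where the two diagonal entries have opposite signs: (-2, 4), (2, 1), (3, 4). Count: 3.

3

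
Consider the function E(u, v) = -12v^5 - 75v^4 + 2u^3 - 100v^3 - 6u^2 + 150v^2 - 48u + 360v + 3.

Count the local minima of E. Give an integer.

2

E separates as a function of u plus a function of v, so ∇E=0 decouples.
∂E/∂u = 6(u - 4)(u + 2) = 0 at u ∈ {-2, 4}; ∂E/∂v = -60(v - 1)(v + 1)(v + 2)(v + 3) = 0 at v ∈ {-3, -2, -1, 1}.
The Hessian is diagonal: diag(E_uu, E_vv). Second derivatives: E_uu(-2)=-36, E_uu(4)=36; E_vv(-3)=480, E_vv(-2)=-180, E_vv(-1)=240, E_vv(1)=-1440.
Local minima occur where both diagonal entries positive: (4, -3), (4, -1). Count: 2.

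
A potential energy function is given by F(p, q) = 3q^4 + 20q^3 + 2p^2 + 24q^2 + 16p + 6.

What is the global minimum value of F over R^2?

F(p,q) separates as A(p) + B(q) + 6, so its minimum is min A + min B + 6.
A'(p) = 4p + 16 vanishes at p ∈ {-4}; B'(q) = 12q(q + 1)(q + 4) vanishes at q ∈ {-4, -1, 0}.
Local minima of A (where A''>0): A(-4)=-32. Local minima of B: B(-4)=-128, B(0)=0.
So the global minimum of F is A(-4) + B(-4) + 6 = -32 − 128 + 6 = -154, attained at (-4, -4).

-154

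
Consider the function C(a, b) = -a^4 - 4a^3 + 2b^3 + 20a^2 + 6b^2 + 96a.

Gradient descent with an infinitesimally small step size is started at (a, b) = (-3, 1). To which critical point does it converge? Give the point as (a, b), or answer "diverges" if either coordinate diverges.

(-2, 0)

C is separable, so gradient descent decouples: a follows -∂C/∂a, b follows -∂C/∂b.
∂C/∂a = -4(a - 3)(a + 2)(a + 4); at a=-3 this is -24, so a increases.
∂C/∂b = 6b(b + 2); at b=1 this is 18, so b decreases.
a converges to its nearest critical value -2 (a local min of the a-part); b converges to 0. The iterate converges to (-2, 0).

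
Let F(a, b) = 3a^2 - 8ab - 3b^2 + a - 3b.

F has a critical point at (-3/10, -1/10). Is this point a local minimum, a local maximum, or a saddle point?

saddle point

The Hessian of F is constant: H = [[6, -8], [-8, -6]].
det(H) = 6·(-6) − (-8)² = -100.
Since det(H) < 0, H is indefinite and the critical point is a saddle point.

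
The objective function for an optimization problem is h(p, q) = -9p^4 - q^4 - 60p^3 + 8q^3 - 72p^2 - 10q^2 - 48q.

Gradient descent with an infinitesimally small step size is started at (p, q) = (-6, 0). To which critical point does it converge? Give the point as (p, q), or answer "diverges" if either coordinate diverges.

diverges

h is separable, so gradient descent decouples: p follows -∂h/∂p, q follows -∂h/∂q.
∂h/∂p = -36p(p + 1)(p + 4); at p=-6 this is 2160, so p decreases.
∂h/∂q = -4(q - 4)(q - 3)(q + 1); at q=0 this is -48, so q increases.
The p-coordinate has no critical point in that direction and runs off to infinity.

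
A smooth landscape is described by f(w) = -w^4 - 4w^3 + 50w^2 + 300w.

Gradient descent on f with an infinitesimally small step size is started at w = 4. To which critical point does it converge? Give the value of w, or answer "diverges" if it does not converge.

-3

f'(w) = -4(w - 5)(w + 3)(w + 5), so f'(4) = 252.
Gradient descent moves in the -f' direction, i.e. w is decreasing.
The nearest critical point in that direction is w = -3, where f'' = 64 > 0 (a local minimum). The iterate converges there.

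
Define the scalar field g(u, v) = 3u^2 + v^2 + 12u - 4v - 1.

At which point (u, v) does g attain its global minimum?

g(u,v) separates as P(u) + Q(v) − 1, so its minimum is min P + min Q − 1.
P'(u) = 6u + 12 vanishes at u ∈ {-2}; Q'(v) = 2v - 4 vanishes at v ∈ {2}.
Local minima of P (where P''>0): P(-2)=-12. Local minima of Q: Q(2)=-4.
So the global minimum of g is P(-2) + Q(2) − 1 = -12 − 4 − 1 = -17, attained at (-2, 2).

(-2, 2)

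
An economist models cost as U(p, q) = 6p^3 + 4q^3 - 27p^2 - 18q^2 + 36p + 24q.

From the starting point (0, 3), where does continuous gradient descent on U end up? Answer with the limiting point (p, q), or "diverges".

U is separable, so gradient descent decouples: p follows -∂U/∂p, q follows -∂U/∂q.
∂U/∂p = 18(p - 2)(p - 1); at p=0 this is 36, so p decreases.
∂U/∂q = 12(q - 2)(q - 1); at q=3 this is 24, so q decreases.
The p-coordinate has no critical point in that direction and runs off to infinity.

diverges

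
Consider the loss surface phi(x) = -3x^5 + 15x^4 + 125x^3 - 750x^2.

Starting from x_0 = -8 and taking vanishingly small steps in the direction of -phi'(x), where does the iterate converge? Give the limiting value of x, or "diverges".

-5

phi'(x) = -15x(x - 5)(x - 4)(x + 5), so phi'(-8) = -56160.
Gradient descent moves in the -phi' direction, i.e. x is increasing.
The nearest critical point in that direction is x = -5, where phi'' = 6750 > 0 (a local minimum). The iterate converges there.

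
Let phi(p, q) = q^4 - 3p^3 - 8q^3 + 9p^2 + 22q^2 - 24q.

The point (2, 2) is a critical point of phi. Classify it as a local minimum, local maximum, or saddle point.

The mixed partial ∂²phi/∂p∂q is 0, so the Hessian at any point is diag(phi_pp, phi_qq) = diag(18(-p + 1), 4(3q^2 - 12q + 11)).
At (2, 2): H = diag(-18, -4).
Both eigenvalues are negative, so H is negative definite: a local maximum.

local maximum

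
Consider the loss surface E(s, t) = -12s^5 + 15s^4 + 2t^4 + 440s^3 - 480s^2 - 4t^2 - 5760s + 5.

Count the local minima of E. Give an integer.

4

E separates as a function of s plus a function of t, so ∇E=0 decouples.
∂E/∂s = -60(s - 4)(s - 3)(s + 2)(s + 4) = 0 at s ∈ {-4, -2, 3, 4}; ∂E/∂t = 8t(t - 1)(t + 1) = 0 at t ∈ {-1, 0, 1}.
The Hessian is diagonal: diag(E_ss, E_tt). Second derivatives: E_ss(-4)=6720, E_ss(-2)=-3600, E_ss(3)=2100, E_ss(4)=-2880; E_tt(-1)=16, E_tt(0)=-8, E_tt(1)=16.
Local minima occur where both diagonal entries positive: (-4, -1), (-4, 1), (3, -1), (3, 1). Count: 4.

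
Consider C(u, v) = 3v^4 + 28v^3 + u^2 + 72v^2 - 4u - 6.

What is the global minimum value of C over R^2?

-10

C(u,v) separates as P(u) + Q(v) − 6, so its minimum is min P + min Q − 6.
P'(u) = 2u - 4 vanishes at u ∈ {2}; Q'(v) = 12v(v + 3)(v + 4) vanishes at v ∈ {-4, -3, 0}.
Local minima of P (where P''>0): P(2)=-4. Local minima of Q: Q(-4)=128, Q(0)=0.
So the global minimum of C is P(2) + Q(0) − 6 = -4 + 0 − 6 = -10, attained at (2, 0).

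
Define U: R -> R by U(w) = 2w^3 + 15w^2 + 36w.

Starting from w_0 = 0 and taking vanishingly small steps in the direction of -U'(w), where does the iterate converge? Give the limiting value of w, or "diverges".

-2

U'(w) = 6(w + 2)(w + 3), so U'(0) = 36.
Gradient descent moves in the -U' direction, i.e. w is decreasing.
The nearest critical point in that direction is w = -2, where U'' = 6 > 0 (a local minimum). The iterate converges there.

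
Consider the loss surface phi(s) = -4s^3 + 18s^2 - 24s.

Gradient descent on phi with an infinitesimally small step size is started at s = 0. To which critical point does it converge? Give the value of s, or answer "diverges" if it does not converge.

phi'(s) = -12(s - 2)(s - 1), so phi'(0) = -24.
Gradient descent moves in the -phi' direction, i.e. s is increasing.
The nearest critical point in that direction is s = 1, where phi'' = 12 > 0 (a local minimum). The iterate converges there.

1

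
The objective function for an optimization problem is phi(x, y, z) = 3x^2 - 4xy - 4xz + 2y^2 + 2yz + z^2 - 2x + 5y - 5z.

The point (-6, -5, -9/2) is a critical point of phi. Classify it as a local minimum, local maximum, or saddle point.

saddle point

The Hessian is constant: H = [[6, -4, -4], [-4, 4, 2], [-4, 2, 2]].
Leading principal minors: Δ₁ = 6, Δ₂ = 8, Δ₃ = -8.
The minors fit neither the all-positive nor the alternating-sign pattern, so H is indefinite: a saddle point.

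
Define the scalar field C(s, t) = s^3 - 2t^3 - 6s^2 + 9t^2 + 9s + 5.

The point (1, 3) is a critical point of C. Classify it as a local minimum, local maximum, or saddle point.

local maximum

The mixed partial ∂²C/∂s∂t is 0, so the Hessian at any point is diag(C_ss, C_tt) = diag(6(s - 2), 6(-2t + 3)).
At (1, 3): H = diag(-6, -18).
Both eigenvalues are negative, so H is negative definite: a local maximum.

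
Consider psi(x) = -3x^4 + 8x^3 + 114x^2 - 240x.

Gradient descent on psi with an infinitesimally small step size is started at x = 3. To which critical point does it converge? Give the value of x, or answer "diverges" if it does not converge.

psi'(x) = -12(x - 5)(x - 1)(x + 4), so psi'(3) = 336.
Gradient descent moves in the -psi' direction, i.e. x is decreasing.
The nearest critical point in that direction is x = 1, where psi'' = 240 > 0 (a local minimum). The iterate converges there.

1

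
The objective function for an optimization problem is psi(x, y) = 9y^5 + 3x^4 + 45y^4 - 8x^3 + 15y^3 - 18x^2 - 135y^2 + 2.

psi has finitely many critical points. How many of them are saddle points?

psi separates as a function of x plus a function of y, so ∇psi=0 decouples.
∂psi/∂x = 12x(x - 3)(x + 1) = 0 at x ∈ {-1, 0, 3}; ∂psi/∂y = 45y(y - 1)(y + 2)(y + 3) = 0 at y ∈ {-3, -2, 0, 1}.
The Hessian is diagonal: diag(psi_xx, psi_yy). Second derivatives: psi_xx(-1)=48, psi_xx(0)=-36, psi_xx(3)=144; psi_yy(-3)=-540, psi_yy(-2)=270, psi_yy(0)=-270, psi_yy(1)=540.
Saddle points occur where the two diagonal entries have opposite signs: (-1, -3), (-1, 0), (0, -2), (0, 1), (3, -3), (3, 0). Count: 6.

6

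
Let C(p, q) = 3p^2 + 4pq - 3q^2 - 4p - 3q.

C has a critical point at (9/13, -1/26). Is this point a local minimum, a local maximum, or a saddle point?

The Hessian of C is constant: H = [[6, 4], [4, -6]].
det(H) = 6·(-6) − 4² = -52.
Since det(H) < 0, H is indefinite and the critical point is a saddle point.

saddle point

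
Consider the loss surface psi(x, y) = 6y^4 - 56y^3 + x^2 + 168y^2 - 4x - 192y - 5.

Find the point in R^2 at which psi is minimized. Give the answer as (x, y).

psi(x,y) separates as P(x) + Q(y) − 5, so its minimum is min P + min Q − 5.
P'(x) = 2x - 4 vanishes at x ∈ {2}; Q'(y) = 24(y - 4)(y - 2)(y - 1) vanishes at y ∈ {1, 2, 4}.
Local minima of P (where P''>0): P(2)=-4. Local minima of Q: Q(1)=-74, Q(4)=-128.
So the global minimum of psi is P(2) + Q(4) − 5 = -4 − 128 − 5 = -137, attained at (2, 4).

(2, 4)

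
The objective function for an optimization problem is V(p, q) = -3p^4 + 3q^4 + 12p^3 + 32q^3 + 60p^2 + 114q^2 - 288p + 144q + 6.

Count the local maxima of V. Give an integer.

V separates as a function of p plus a function of q, so ∇V=0 decouples.
∂V/∂p = -12(p - 4)(p - 2)(p + 3) = 0 at p ∈ {-3, 2, 4}; ∂V/∂q = 12(q + 1)(q + 3)(q + 4) = 0 at q ∈ {-4, -3, -1}.
The Hessian is diagonal: diag(V_pp, V_qq). Second derivatives: V_pp(-3)=-420, V_pp(2)=120, V_pp(4)=-168; V_qq(-4)=36, V_qq(-3)=-24, V_qq(-1)=72.
Local maxima occur where both diagonal entries negative: (-3, -3), (4, -3). Count: 2.

2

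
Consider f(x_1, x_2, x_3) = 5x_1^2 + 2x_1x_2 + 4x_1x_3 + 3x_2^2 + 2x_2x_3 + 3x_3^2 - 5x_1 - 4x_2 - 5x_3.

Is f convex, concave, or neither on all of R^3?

convex

f is quadratic, so its Hessian is the constant matrix H = [[10, 2, 4], [2, 6, 2], [4, 2, 6]].
Leading principal minors: 10, 56, 232.
All positive ⇒ H ≻ 0 ⇒ convex.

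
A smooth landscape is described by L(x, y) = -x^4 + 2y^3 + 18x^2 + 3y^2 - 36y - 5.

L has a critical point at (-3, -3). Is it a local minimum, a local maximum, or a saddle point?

The mixed partial ∂²L/∂x∂y is 0, so the Hessian at any point is diag(L_xx, L_yy) = diag(12(-x^2 + 3), 6(2y + 1)).
At (-3, -3): H = diag(-72, -30).
Both eigenvalues are negative, so H is negative definite: a local maximum.

local maximum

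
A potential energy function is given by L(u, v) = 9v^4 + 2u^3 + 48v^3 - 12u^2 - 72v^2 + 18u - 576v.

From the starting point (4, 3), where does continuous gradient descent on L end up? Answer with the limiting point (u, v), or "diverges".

L is separable, so gradient descent decouples: u follows -∂L/∂u, v follows -∂L/∂v.
∂L/∂u = 6(u - 3)(u - 1); at u=4 this is 18, so u decreases.
∂L/∂v = 36(v - 2)(v + 2)(v + 4); at v=3 this is 1260, so v decreases.
u converges to its nearest critical value 3 (a local min of the u-part); v converges to 2. The iterate converges to (3, 2).

(3, 2)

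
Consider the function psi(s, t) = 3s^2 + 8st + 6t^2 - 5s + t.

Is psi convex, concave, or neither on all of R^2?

convex

psi is quadratic, so its Hessian is the constant matrix H = [[6, 8], [8, 12]].
det(H) = 8, tr(H) = 18.
det(H) > 0 and tr(H) > 0, so H is positive definite everywhere: convex.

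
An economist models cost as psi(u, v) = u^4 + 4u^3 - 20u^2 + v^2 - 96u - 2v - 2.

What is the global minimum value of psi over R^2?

psi(u,v) separates as P(u) + Q(v) − 2, so its minimum is min P + min Q − 2.
P'(u) = 4(u - 3)(u + 2)(u + 4) vanishes at u ∈ {-4, -2, 3}; Q'(v) = 2v - 2 vanishes at v ∈ {1}.
Local minima of P (where P''>0): P(-4)=64, P(3)=-279. Local minima of Q: Q(1)=-1.
So the global minimum of psi is P(3) + Q(1) − 2 = -279 − 1 − 2 = -282, attained at (3, 1).

-282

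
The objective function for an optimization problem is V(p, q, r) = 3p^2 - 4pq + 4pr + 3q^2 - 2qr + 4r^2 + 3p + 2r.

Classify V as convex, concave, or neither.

convex

V is quadratic, so its Hessian is the constant matrix H = [[6, -4, 4], [-4, 6, -2], [4, -2, 8]].
Leading principal minors: 6, 20, 104.
All positive ⇒ H ≻ 0 ⇒ convex.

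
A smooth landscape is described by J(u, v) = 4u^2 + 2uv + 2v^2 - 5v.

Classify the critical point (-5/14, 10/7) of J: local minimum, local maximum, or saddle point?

The Hessian of J is constant: H = [[8, 2], [2, 4]].
det(H) = 8·4 − 2² = 28.
det(H) > 0 and tr(H) = 12 > 0, so H is positive definite and the point is a local minimum.

local minimum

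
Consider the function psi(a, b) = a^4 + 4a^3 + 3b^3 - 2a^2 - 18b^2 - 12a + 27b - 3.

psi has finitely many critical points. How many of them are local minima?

psi separates as a function of a plus a function of b, so ∇psi=0 decouples.
∂psi/∂a = 4(a - 1)(a + 1)(a + 3) = 0 at a ∈ {-3, -1, 1}; ∂psi/∂b = 9(b - 3)(b - 1) = 0 at b ∈ {1, 3}.
The Hessian is diagonal: diag(psi_aa, psi_bb). Second derivatives: psi_aa(-3)=32, psi_aa(-1)=-16, psi_aa(1)=32; psi_bb(1)=-18, psi_bb(3)=18.
Local minima occur where both diagonal entries positive: (-3, 3), (1, 3). Count: 2.

2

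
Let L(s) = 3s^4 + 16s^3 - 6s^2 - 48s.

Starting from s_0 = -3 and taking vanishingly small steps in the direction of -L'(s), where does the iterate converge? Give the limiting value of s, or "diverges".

-4

L'(s) = 12(s - 1)(s + 1)(s + 4), so L'(-3) = 96.
Gradient descent moves in the -L' direction, i.e. s is decreasing.
The nearest critical point in that direction is s = -4, where L'' = 180 > 0 (a local minimum). The iterate converges there.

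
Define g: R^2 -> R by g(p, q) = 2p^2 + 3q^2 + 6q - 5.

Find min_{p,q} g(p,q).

g(p,q) separates as A(p) + B(q) − 5, so its minimum is min A + min B − 5.
A'(p) = 4p vanishes at p ∈ {0}; B'(q) = 6q + 6 vanishes at q ∈ {-1}.
Local minima of A (where A''>0): A(0)=0. Local minima of B: B(-1)=-3.
So the global minimum of g is A(0) + B(-1) − 5 = 0 − 3 − 5 = -8, attained at (0, -1).

-8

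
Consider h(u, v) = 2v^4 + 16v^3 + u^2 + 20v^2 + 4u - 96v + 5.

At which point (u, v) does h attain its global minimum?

(-2, 1)

h(u,v) separates as P(u) + Q(v) + 5, so its minimum is min P + min Q + 5.
P'(u) = 2u + 4 vanishes at u ∈ {-2}; Q'(v) = 8(v - 1)(v + 3)(v + 4) vanishes at v ∈ {-4, -3, 1}.
Local minima of P (where P''>0): P(-2)=-4. Local minima of Q: Q(-4)=192, Q(1)=-58.
So the global minimum of h is P(-2) + Q(1) + 5 = -4 − 58 + 5 = -57, attained at (-2, 1).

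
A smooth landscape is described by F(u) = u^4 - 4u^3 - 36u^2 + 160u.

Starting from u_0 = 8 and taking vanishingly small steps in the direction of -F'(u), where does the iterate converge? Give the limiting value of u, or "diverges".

F'(u) = 4(u - 5)(u - 2)(u + 4), so F'(8) = 864.
Gradient descent moves in the -F' direction, i.e. u is decreasing.
The nearest critical point in that direction is u = 5, where F'' = 108 > 0 (a local minimum). The iterate converges there.

5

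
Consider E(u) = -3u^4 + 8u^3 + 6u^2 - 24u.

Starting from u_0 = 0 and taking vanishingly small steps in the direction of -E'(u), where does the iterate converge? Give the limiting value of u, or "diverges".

E'(u) = -12(u - 2)(u - 1)(u + 1), so E'(0) = -24.
Gradient descent moves in the -E' direction, i.e. u is increasing.
The nearest critical point in that direction is u = 1, where E'' = 24 > 0 (a local minimum). The iterate converges there.

1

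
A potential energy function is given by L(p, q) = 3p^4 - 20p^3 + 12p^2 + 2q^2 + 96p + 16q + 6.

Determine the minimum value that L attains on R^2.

L(p,q) separates as A(p) + B(q) + 6, so its minimum is min A + min B + 6.
A'(p) = 12(p - 4)(p - 2)(p + 1) vanishes at p ∈ {-1, 2, 4}; B'(q) = 4q + 16 vanishes at q ∈ {-4}.
Local minima of A (where A''>0): A(-1)=-61, A(4)=64. Local minima of B: B(-4)=-32.
So the global minimum of L is A(-1) + B(-4) + 6 = -61 − 32 + 6 = -87, attained at (-1, -4).

-87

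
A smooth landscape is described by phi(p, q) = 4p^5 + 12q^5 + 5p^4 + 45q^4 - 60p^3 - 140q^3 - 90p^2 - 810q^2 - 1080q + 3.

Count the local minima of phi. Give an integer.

phi separates as a function of p plus a function of q, so ∇phi=0 decouples.
∂phi/∂p = 20p(p - 3)(p + 1)(p + 3) = 0 at p ∈ {-3, -1, 0, 3}; ∂phi/∂q = 60(q - 3)(q + 1)(q + 2)(q + 3) = 0 at q ∈ {-3, -2, -1, 3}.
The Hessian is diagonal: diag(phi_pp, phi_qq). Second derivatives: phi_pp(-3)=-720, phi_pp(-1)=160, phi_pp(0)=-180, phi_pp(3)=1440; phi_qq(-3)=-720, phi_qq(-2)=300, phi_qq(-1)=-480, phi_qq(3)=7200.
Local minima occur where both diagonal entries positive: (-1, -2), (-1, 3), (3, -2), (3, 3). Count: 4.

4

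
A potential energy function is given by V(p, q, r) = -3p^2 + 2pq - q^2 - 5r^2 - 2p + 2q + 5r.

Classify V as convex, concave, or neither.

concave

V is quadratic, so its Hessian is the constant matrix H = [[-6, 2, 0], [2, -2, 0], [0, 0, -10]].
Leading principal minors: -6, 8, -80.
Signs alternate −, +, − ⇒ H ≺ 0 ⇒ concave.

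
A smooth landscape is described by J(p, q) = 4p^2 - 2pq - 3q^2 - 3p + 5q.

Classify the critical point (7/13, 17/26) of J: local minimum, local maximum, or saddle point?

The Hessian of J is constant: H = [[8, -2], [-2, -6]].
det(H) = 8·(-6) − (-2)² = -52.
Since det(H) < 0, H is indefinite and the critical point is a saddle point.

saddle point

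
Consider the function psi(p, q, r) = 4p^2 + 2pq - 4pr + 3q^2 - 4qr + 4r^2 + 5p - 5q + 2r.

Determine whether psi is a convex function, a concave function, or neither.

convex

psi is quadratic, so its Hessian is the constant matrix H = [[8, 2, -4], [2, 6, -4], [-4, -4, 8]].
Leading principal minors: 8, 44, 192.
All positive ⇒ H ≻ 0 ⇒ convex.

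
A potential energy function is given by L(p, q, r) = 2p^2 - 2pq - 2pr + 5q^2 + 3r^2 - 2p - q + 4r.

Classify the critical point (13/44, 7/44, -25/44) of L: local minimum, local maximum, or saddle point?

local minimum

The Hessian is constant: H = [[4, -2, -2], [-2, 10, 0], [-2, 0, 6]].
Leading principal minors: Δ₁ = 4, Δ₂ = 36, Δ₃ = 176.
All leading minors are positive, so H is positive definite: a local minimum.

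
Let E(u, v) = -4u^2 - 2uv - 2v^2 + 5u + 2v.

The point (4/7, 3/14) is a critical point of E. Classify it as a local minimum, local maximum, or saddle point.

local maximum

The Hessian of E is constant: H = [[-8, -2], [-2, -4]].
det(H) = (-8)·(-4) − (-2)² = 28.
det(H) > 0 and tr(H) = -12 < 0, so H is negative definite and the point is a local maximum.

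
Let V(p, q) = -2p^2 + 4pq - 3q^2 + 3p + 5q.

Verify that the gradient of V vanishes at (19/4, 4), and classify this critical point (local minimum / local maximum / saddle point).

local maximum

∇V = (-4p + 4q + 3, 4p - 6q + 5); substituting (19/4, 4) gives ∇V = (0, 0), so (19/4, 4) is indeed a critical point.
The Hessian of V is constant: H = [[-4, 4], [4, -6]].
det(H) = (-4)·(-6) − 4² = 8.
det(H) > 0 and tr(H) = -10 < 0, so H is negative definite and the point is a local maximum.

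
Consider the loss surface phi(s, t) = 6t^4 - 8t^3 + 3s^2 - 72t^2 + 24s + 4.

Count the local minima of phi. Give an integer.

2

phi separates as a function of s plus a function of t, so ∇phi=0 decouples.
∂phi/∂s = 6(s + 4) = 0 at s ∈ {-4}; ∂phi/∂t = 24t(t - 3)(t + 2) = 0 at t ∈ {-2, 0, 3}.
The Hessian is diagonal: diag(phi_ss, phi_tt). Second derivatives: phi_ss(-4)=6; phi_tt(-2)=240, phi_tt(0)=-144, phi_tt(3)=360.
Local minima occur where both diagonal entries positive: (-4, -2), (-4, 3). Count: 2.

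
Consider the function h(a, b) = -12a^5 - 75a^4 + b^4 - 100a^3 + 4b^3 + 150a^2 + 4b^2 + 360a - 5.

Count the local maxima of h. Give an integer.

h separates as a function of a plus a function of b, so ∇h=0 decouples.
∂h/∂a = -60(a - 1)(a + 1)(a + 2)(a + 3) = 0 at a ∈ {-3, -2, -1, 1}; ∂h/∂b = 4b(b + 1)(b + 2) = 0 at b ∈ {-2, -1, 0}.
The Hessian is diagonal: diag(h_aa, h_bb). Second derivatives: h_aa(-3)=480, h_aa(-2)=-180, h_aa(-1)=240, h_aa(1)=-1440; h_bb(-2)=8, h_bb(-1)=-4, h_bb(0)=8.
Local maxima occur where both diagonal entries negative: (-2, -1), (1, -1). Count: 2.

2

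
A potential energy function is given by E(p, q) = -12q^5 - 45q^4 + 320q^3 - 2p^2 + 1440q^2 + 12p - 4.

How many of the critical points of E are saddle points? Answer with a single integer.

E separates as a function of p plus a function of q, so ∇E=0 decouples.
∂E/∂p = -4(p - 3) = 0 at p ∈ {3}; ∂E/∂q = -60q(q - 4)(q + 3)(q + 4) = 0 at q ∈ {-4, -3, 0, 4}.
The Hessian is diagonal: diag(E_pp, E_qq). Second derivatives: E_pp(3)=-4; E_qq(-4)=1920, E_qq(-3)=-1260, E_qq(0)=2880, E_qq(4)=-13440.
Saddle points occur where the two diagonal entries have opposite signs: (3, -4), (3, 0). Count: 2.

2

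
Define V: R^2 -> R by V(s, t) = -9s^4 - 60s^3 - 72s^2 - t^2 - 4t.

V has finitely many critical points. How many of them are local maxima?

V separates as a function of s plus a function of t, so ∇V=0 decouples.
∂V/∂s = -36s(s + 1)(s + 4) = 0 at s ∈ {-4, -1, 0}; ∂V/∂t = -2(t + 2) = 0 at t ∈ {-2}.
The Hessian is diagonal: diag(V_ss, V_tt). Second derivatives: V_ss(-4)=-432, V_ss(-1)=108, V_ss(0)=-144; V_tt(-2)=-2.
Local maxima occur where both diagonal entries negative: (-4, -2), (0, -2). Count: 2.

2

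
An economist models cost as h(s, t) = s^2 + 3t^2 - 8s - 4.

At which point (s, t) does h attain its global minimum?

(4, 0)

h(s,t) separates as P(s) + Q(t) − 4, so its minimum is min P + min Q − 4.
P'(s) = 2s - 8 vanishes at s ∈ {4}; Q'(t) = 6t vanishes at t ∈ {0}.
Local minima of P (where P''>0): P(4)=-16. Local minima of Q: Q(0)=0.
So the global minimum of h is P(4) + Q(0) − 4 = -16 + 0 − 4 = -20, attained at (4, 0).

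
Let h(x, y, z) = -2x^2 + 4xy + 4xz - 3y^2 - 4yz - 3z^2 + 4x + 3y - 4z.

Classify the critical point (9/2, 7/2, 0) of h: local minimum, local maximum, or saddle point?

The Hessian is constant: H = [[-4, 4, 4], [4, -6, -4], [4, -4, -6]].
Leading principal minors: Δ₁ = -4, Δ₂ = 8, Δ₃ = -16.
The minors alternate sign starting negative (−, +, −), so H is negative definite: a local maximum.

local maximum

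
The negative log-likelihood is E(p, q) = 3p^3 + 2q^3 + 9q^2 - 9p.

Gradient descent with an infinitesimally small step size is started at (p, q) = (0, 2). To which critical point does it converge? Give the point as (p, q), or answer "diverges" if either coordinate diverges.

(1, 0)

E is separable, so gradient descent decouples: p follows -∂E/∂p, q follows -∂E/∂q.
∂E/∂p = 9(p - 1)(p + 1); at p=0 this is -9, so p increases.
∂E/∂q = 6q(q + 3); at q=2 this is 60, so q decreases.
p converges to its nearest critical value 1 (a local min of the p-part); q converges to 0. The iterate converges to (1, 0).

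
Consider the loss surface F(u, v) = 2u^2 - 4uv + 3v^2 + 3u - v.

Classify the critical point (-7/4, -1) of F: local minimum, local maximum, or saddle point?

local minimum

The Hessian of F is constant: H = [[4, -4], [-4, 6]].
det(H) = 4·6 − (-4)² = 8.
det(H) > 0 and tr(H) = 10 > 0, so H is positive definite and the point is a local minimum.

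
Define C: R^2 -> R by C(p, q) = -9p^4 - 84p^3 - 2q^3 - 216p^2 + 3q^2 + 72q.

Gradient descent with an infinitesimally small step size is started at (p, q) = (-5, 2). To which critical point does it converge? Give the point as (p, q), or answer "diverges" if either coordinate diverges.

diverges

C is separable, so gradient descent decouples: p follows -∂C/∂p, q follows -∂C/∂q.
∂C/∂p = -36p(p + 3)(p + 4); at p=-5 this is 360, so p decreases.
∂C/∂q = -6(q - 4)(q + 3); at q=2 this is 60, so q decreases.
The p-coordinate has no critical point in that direction and runs off to infinity.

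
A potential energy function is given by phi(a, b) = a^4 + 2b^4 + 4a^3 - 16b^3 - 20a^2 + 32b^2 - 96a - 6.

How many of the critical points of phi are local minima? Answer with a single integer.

4

phi separates as a function of a plus a function of b, so ∇phi=0 decouples.
∂phi/∂a = 4(a - 3)(a + 2)(a + 4) = 0 at a ∈ {-4, -2, 3}; ∂phi/∂b = 8b(b - 4)(b - 2) = 0 at b ∈ {0, 2, 4}.
The Hessian is diagonal: diag(phi_aa, phi_bb). Second derivatives: phi_aa(-4)=56, phi_aa(-2)=-40, phi_aa(3)=140; phi_bb(0)=64, phi_bb(2)=-32, phi_bb(4)=64.
Local minima occur where both diagonal entries positive: (-4, 0), (-4, 4), (3, 0), (3, 4). Count: 4.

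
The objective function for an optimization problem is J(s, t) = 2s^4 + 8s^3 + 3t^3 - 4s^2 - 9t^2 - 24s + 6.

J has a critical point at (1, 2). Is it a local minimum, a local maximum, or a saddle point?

The mixed partial ∂²J/∂s∂t is 0, so the Hessian at any point is diag(J_ss, J_tt) = diag(8(3s^2 + 6s - 1), 18(t - 1)).
At (1, 2): H = diag(64, 18).
Both eigenvalues are positive, so H is positive definite: a local minimum.

local minimum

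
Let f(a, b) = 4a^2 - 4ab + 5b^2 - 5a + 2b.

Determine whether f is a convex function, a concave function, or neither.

convex

f is quadratic, so its Hessian is the constant matrix H = [[8, -4], [-4, 10]].
det(H) = 64, tr(H) = 18.
det(H) > 0 and tr(H) > 0, so H is positive definite everywhere: convex.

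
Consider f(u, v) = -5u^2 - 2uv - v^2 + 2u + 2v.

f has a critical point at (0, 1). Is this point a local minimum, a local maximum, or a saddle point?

local maximum

The Hessian of f is constant: H = [[-10, -2], [-2, -2]].
det(H) = (-10)·(-2) − (-2)² = 16.
det(H) > 0 and tr(H) = -12 < 0, so H is negative definite and the point is a local maximum.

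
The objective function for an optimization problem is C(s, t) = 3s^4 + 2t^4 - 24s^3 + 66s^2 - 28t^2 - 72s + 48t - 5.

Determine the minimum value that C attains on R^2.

-266

C(s,t) separates as P(s) + Q(t) − 5, so its minimum is min P + min Q − 5.
P'(s) = 12(s - 3)(s - 2)(s - 1) vanishes at s ∈ {1, 2, 3}; Q'(t) = 8(t - 2)(t - 1)(t + 3) vanishes at t ∈ {-3, 1, 2}.
Local minima of P (where P''>0): P(1)=-27, P(3)=-27. Local minima of Q: Q(-3)=-234, Q(2)=16.
So the global minimum of C is P(1) + Q(-3) − 5 = -27 − 234 − 5 = -266, attained at (1, -3).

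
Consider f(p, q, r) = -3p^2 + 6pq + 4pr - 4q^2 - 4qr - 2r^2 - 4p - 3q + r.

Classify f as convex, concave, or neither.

f is quadratic, so its Hessian is the constant matrix H = [[-6, 6, 4], [6, -8, -4], [4, -4, -4]].
Leading principal minors: -6, 12, -16.
Signs alternate −, +, − ⇒ H ≺ 0 ⇒ concave.

concave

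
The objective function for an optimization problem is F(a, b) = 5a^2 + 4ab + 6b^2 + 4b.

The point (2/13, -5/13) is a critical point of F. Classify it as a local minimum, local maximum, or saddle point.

The Hessian of F is constant: H = [[10, 4], [4, 12]].
det(H) = 10·12 − 4² = 104.
det(H) > 0 and tr(H) = 22 > 0, so H is positive definite and the point is a local minimum.

local minimum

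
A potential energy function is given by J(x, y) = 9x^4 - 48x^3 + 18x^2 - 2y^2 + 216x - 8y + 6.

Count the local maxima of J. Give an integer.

1

J separates as a function of x plus a function of y, so ∇J=0 decouples.
∂J/∂x = 36(x - 3)(x - 2)(x + 1) = 0 at x ∈ {-1, 2, 3}; ∂J/∂y = -4(y + 2) = 0 at y ∈ {-2}.
The Hessian is diagonal: diag(J_xx, J_yy). Second derivatives: J_xx(-1)=432, J_xx(2)=-108, J_xx(3)=144; J_yy(-2)=-4.
Local maxima occur where both diagonal entries negative: (2, -2). Count: 1.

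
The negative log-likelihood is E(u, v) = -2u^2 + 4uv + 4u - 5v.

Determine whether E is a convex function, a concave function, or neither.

E is quadratic, so its Hessian is the constant matrix H = [[-4, 4], [4, 0]].
det(H) = -16, tr(H) = -4.
det(H) < 0, so H is indefinite: neither convex nor concave.

neither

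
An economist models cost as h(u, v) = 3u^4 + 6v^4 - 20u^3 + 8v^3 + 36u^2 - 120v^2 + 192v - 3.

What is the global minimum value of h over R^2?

h(u,v) separates as P(u) + Q(v) − 3, so its minimum is min P + min Q − 3.
P'(u) = 12u(u - 3)(u - 2) vanishes at u ∈ {0, 2, 3}; Q'(v) = 24(v - 2)(v - 1)(v + 4) vanishes at v ∈ {-4, 1, 2}.
Local minima of P (where P''>0): P(0)=0, P(3)=27. Local minima of Q: Q(-4)=-1664, Q(2)=64.
So the global minimum of h is P(0) + Q(-4) − 3 = 0 − 1664 − 3 = -1667, attained at (0, -4).

-1667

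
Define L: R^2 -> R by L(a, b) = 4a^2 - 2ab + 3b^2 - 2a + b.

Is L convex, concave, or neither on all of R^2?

convex

L is quadratic, so its Hessian is the constant matrix H = [[8, -2], [-2, 6]].
det(H) = 44, tr(H) = 14.
det(H) > 0 and tr(H) > 0, so H is positive definite everywhere: convex.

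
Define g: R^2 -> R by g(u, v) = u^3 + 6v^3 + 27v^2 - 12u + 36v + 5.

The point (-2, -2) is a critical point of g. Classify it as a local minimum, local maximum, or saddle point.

The mixed partial ∂²g/∂u∂v is 0, so the Hessian at any point is diag(g_uu, g_vv) = diag(6u, 18(2v + 3)).
At (-2, -2): H = diag(-12, -18).
Both eigenvalues are negative, so H is negative definite: a local maximum.

local maximum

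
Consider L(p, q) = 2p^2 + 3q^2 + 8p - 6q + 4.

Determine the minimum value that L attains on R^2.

-7

L(p,q) separates as A(p) + B(q) + 4, so its minimum is min A + min B + 4.
A'(p) = 4p + 8 vanishes at p ∈ {-2}; B'(q) = 6q - 6 vanishes at q ∈ {1}.
Local minima of A (where A''>0): A(-2)=-8. Local minima of B: B(1)=-3.
So the global minimum of L is A(-2) + B(1) + 4 = -8 − 3 + 4 = -7, attained at (-2, 1).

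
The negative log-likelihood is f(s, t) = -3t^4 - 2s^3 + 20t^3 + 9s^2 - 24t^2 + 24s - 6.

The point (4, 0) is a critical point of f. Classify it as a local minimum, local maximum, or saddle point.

local maximum

The mixed partial ∂²f/∂s∂t is 0, so the Hessian at any point is diag(f_ss, f_tt) = diag(6(-2s + 3), 12(-3t^2 + 10t - 4)).
At (4, 0): H = diag(-30, -48).
Both eigenvalues are negative, so H is negative definite: a local maximum.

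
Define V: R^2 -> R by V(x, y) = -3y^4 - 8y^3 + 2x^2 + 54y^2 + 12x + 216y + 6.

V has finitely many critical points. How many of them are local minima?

1

V separates as a function of x plus a function of y, so ∇V=0 decouples.
∂V/∂x = 4(x + 3) = 0 at x ∈ {-3}; ∂V/∂y = -12(y - 3)(y + 2)(y + 3) = 0 at y ∈ {-3, -2, 3}.
The Hessian is diagonal: diag(V_xx, V_yy). Second derivatives: V_xx(-3)=4; V_yy(-3)=-72, V_yy(-2)=60, V_yy(3)=-360.
Local minima occur where both diagonal entries positive: (-3, -2). Count: 1.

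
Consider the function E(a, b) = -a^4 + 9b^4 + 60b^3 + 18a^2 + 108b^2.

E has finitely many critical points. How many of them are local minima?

E separates as a function of a plus a function of b, so ∇E=0 decouples.
∂E/∂a = -4a(a - 3)(a + 3) = 0 at a ∈ {-3, 0, 3}; ∂E/∂b = 36b(b + 2)(b + 3) = 0 at b ∈ {-3, -2, 0}.
The Hessian is diagonal: diag(E_aa, E_bb). Second derivatives: E_aa(-3)=-72, E_aa(0)=36, E_aa(3)=-72; E_bb(-3)=108, E_bb(-2)=-72, E_bb(0)=216.
Local minima occur where both diagonal entries positive: (0, -3), (0, 0). Count: 2.

2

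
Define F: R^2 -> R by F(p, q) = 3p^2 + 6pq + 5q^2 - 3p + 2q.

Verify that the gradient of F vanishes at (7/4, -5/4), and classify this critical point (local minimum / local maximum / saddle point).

∇F = (6p + 6q - 3, 6p + 10q + 2); substituting (7/4, -5/4) gives ∇F = (0, 0), so (7/4, -5/4) is indeed a critical point.
The Hessian of F is constant: H = [[6, 6], [6, 10]].
det(H) = 6·10 − 6² = 24.
det(H) > 0 and tr(H) = 16 > 0, so H is positive definite and the point is a local minimum.

local minimum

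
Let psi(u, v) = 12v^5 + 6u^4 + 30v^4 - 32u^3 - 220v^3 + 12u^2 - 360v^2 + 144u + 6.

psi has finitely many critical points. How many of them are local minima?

psi separates as a function of u plus a function of v, so ∇psi=0 decouples.
∂psi/∂u = 24(u - 3)(u - 2)(u + 1) = 0 at u ∈ {-1, 2, 3}; ∂psi/∂v = 60v(v - 3)(v + 1)(v + 4) = 0 at v ∈ {-4, -1, 0, 3}.
The Hessian is diagonal: diag(psi_uu, psi_vv). Second derivatives: psi_uu(-1)=288, psi_uu(2)=-72, psi_uu(3)=96; psi_vv(-4)=-5040, psi_vv(-1)=720, psi_vv(0)=-720, psi_vv(3)=5040.
Local minima occur where both diagonal entries positive: (-1, -1), (-1, 3), (3, -1), (3, 3). Count: 4.

4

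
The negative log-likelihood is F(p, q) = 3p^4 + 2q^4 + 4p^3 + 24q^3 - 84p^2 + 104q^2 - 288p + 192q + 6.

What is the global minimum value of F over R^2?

F(p,q) separates as A(p) + B(q) + 6, so its minimum is min A + min B + 6.
A'(p) = 12(p - 4)(p + 2)(p + 3) vanishes at p ∈ {-3, -2, 4}; B'(q) = 8(q + 2)(q + 3)(q + 4) vanishes at q ∈ {-4, -3, -2}.
Local minima of A (where A''>0): A(-3)=243, A(4)=-1472. Local minima of B: B(-4)=-128, B(-2)=-128.
So the global minimum of F is A(4) + B(-4) + 6 = -1472 − 128 + 6 = -1594, attained at (4, -4).

-1594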